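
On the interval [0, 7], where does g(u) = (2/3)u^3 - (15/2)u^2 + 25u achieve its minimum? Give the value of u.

0

Differentiating, g'(u) = 2u^2 - 15u + 25; which vanishes at u = 5/2 and u = 5.
Compare values at every candidate in [0, 7]: g(0) = 0, g(5/2) = 625/24, g(5) = 125/6, g(7) = 217/6.
The minimum over the interval is 0, attained at u = 0.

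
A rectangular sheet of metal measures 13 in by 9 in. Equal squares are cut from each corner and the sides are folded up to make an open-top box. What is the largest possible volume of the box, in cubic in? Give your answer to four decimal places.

91.4382

With cut size x, the volume is V(x) = x(13 − 2x)(9 − 2x) for 0 < x < 4.5.
V'(x) = 12x^2 − 88x + 117. Setting V'(x) = 0 gives x ≈ 1.7446 (the root in (0, 4.5)).
V''(x) = 24x − 88 is negative there, so this is the maximum; V ≈ 91.4382.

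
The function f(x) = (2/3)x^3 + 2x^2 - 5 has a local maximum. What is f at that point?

-7/3

f'(x) = 2x^2 + 4x. Setting f'(x) = 0 gives x ∈ {-2, 0}.
Since f''(x) = 4x + 4, we get f''(-2) = -4 < 0 ⇒ local maximum; f''(0) = 4 > 0 ⇒ local minimum.
So the local maximum value is f(-2) = -7/3.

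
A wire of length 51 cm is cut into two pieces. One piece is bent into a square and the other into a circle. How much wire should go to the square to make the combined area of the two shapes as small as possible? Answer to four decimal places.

Let x be the length used for the square. Square side x/4; circle radius (51−x)/(2π).
A(x) = (x/4)² + π·((51−x)/(2π))² = x²/16 + (51−x)²/(4π) for 0 ≤ x ≤ 51. A'(x) = x/8 − (51−x)/(2π) = 0 gives x = 4·51/(π+4) ≈ 28.5651.
A'' = 1/8 + 1/(2π) > 0, so this gives the minimum combined area; x ≈ 28.5651 cm to the square.

28.5651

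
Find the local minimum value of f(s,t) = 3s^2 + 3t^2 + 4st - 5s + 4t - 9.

∂f/∂s = 6s + 4t - 5 = 0 and ∂f/∂t = 4s + 6t + 4 = 0, so (s, t) = (23/10, -11/5).
The Hessian has f_{ss} = 6, f_{tt} = 6, f_{st} = 4, giving D = 20 > 0 with f_{ss} > 0, so the point is a local minimum.
f(23/10, -11/5) = -383/20.

-383/20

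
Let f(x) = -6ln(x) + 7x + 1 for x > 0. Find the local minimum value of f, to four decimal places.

7.9249

f'(x) = -6/x + 7 = 0 gives x = 6/7.
f''(x) = 6/x², which is positive for x > 0, so this is a local minimum.
f(6/7) = -6·ln(6/7) + 6 + 1 ≈ 7.9249.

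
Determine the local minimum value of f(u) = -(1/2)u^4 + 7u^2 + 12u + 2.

Critical points: f'(u) = -2u^3 + 14u + 12 vanishes at u = -2, -1, 3.
Since f''(u) = -6u^2 + 14, we get f''(-2) = -10 < 0 ⇒ local maximum; f''(-1) = 8 > 0 ⇒ local minimum; f''(3) = -40 < 0 ⇒ local maximum.
The local minimum is f(-1) = -7/2.

-7/2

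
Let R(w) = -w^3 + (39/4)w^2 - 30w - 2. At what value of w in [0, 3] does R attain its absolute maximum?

0

The derivative is -3w^2 + (39/2)w - 30, whose only zero in [0, 3] is w = 5/2.
Compare values at every candidate in [0, 3]: R(0) = -2; R(5/2) = -507/16; R(3) = -125/4.
Hence the absolute maximum is -2 at w = 0.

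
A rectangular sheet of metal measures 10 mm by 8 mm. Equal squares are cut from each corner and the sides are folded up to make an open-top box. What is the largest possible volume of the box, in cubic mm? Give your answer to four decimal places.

With cut size x, the volume is V(x) = x(10 − 2x)(8 − 2x) for 0 < x < 4.
V'(x) = 12x^2 − 72x + 80. Setting V'(x) = 0 gives x ≈ 1.4725 (the root in (0, 4)).
V''(x) = 24x − 72 is negative there, so this is the maximum; V ≈ 52.5138.

52.5138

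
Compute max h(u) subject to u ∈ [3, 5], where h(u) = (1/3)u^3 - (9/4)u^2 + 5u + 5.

h'(u) = u^2 - (9/2)u + 5, which has no zeros in [3, 5].
Compare values at every candidate in [3, 5]: h(3) = 35/4, h(5) = 185/12.
Hence the absolute maximum is 185/12 at u = 5.

185/12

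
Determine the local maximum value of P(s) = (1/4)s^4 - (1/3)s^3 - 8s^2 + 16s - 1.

83/12

P'(s) = s^3 - s^2 - 16s + 16. Setting P'(s) = 0 gives s ∈ {-4, 1, 4}.
P''(s) = 3s^2 - 2s - 16. P''(-4) = 40 > 0 ⇒ local minimum; P''(1) = -15 < 0 ⇒ local maximum; P''(4) = 24 > 0 ⇒ local minimum.
The local maximum is P(1) = 83/12.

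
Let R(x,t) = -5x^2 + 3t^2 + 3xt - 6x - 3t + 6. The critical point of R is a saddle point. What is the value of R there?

141/23

∂R/∂x = -10x + 3t - 6 = 0 and ∂R/∂t = 3x + 6t - 3 = 0, so (x, t) = (-9/23, 16/23).
The Hessian has R_{xx} = -10, R_{tt} = 6, R_{xt} = 3, giving D = -69 < 0, so the point is a saddle point.
R(-9/23, 16/23) = 141/23.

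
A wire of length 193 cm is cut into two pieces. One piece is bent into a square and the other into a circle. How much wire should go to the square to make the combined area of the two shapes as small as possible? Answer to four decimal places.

Let x be the length used for the square. Square side x/4; circle radius (193−x)/(2π).
A(x) = (x/4)² + π·((193−x)/(2π))² = x²/16 + (193−x)²/(4π) for 0 ≤ x ≤ 193. A'(x) = x/8 − (193−x)/(2π) = 0 gives x = 4·193/(π+4) ≈ 108.0991.
A'' = 1/8 + 1/(2π) > 0, so this gives the minimum combined area; x ≈ 108.0991 cm to the square.

108.0991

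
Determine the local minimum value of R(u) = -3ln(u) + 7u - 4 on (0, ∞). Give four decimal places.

R'(u) = -3/u + 7 = 0 gives u = 3/7.
R''(u) = 3/u², which is positive for u > 0, so this is a local minimum.
R(3/7) = -3·ln(3/7) + 3 - 4 ≈ 1.5419.

1.5419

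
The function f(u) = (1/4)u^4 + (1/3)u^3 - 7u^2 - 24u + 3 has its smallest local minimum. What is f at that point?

-359/3

f'(u) = u^3 + u^2 - 14u - 24. Setting f'(u) = 0 gives u ∈ {-3, -2, 4}.
Second-derivative test with f''(u) = 3u^2 + 2u - 14: f''(-3) = 7 > 0 ⇒ local minimum; f''(-2) = -6 < 0 ⇒ local maximum; f''(4) = 42 > 0 ⇒ local minimum.
Thus f has its smallest local minimum at u = 4, with value -359/3.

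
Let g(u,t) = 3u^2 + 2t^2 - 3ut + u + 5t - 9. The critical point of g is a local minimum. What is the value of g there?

-227/15

∂g/∂u = 6u - 3t + 1 = 0 and ∂g/∂t = -3u + 4t + 5 = 0, so (u, t) = (-19/15, -11/5).
The Hessian has g_{uu} = 6, g_{tt} = 4, g_{ut} = -3, giving D = 15 > 0 with g_{uu} > 0, so the point is a local minimum.
g(-19/15, -11/5) = -227/15.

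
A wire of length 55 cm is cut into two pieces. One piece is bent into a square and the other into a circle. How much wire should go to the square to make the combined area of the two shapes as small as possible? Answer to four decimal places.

30.8055

Let x be the length used for the square. Square side x/4; circle radius (55−x)/(2π).
A(x) = (x/4)² + π·((55−x)/(2π))² = x²/16 + (55−x)²/(4π) for 0 ≤ x ≤ 55. A'(x) = x/8 − (55−x)/(2π) = 0 gives x = 4·55/(π+4) ≈ 30.8055.
A'' = 1/8 + 1/(2π) > 0, so this gives the minimum combined area; x ≈ 30.8055 cm to the square.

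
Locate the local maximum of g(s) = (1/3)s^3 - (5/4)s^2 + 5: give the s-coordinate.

g'(s) = s^2 - (5/2)s = 0 at s = 0, 5/2.
Second-derivative test with g''(s) = 2s - 5/2: g''(0) = -5/2 < 0 ⇒ local maximum; g''(5/2) = 5/2 > 0 ⇒ local minimum.
The local maximum is g(0) = 5.

0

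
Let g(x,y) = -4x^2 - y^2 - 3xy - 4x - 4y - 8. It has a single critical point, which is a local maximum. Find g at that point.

-24/7

∂g/∂x = -8x - 3y - 4 = 0 and ∂g/∂y = -3x - 2y - 4 = 0, so (x, y) = (4/7, -20/7).
The Hessian has g_{xx} = -8, g_{yy} = -2, g_{xy} = -3, giving D = 7 > 0 with g_{xx} < 0, so the point is a local maximum.
g(4/7, -20/7) = -24/7.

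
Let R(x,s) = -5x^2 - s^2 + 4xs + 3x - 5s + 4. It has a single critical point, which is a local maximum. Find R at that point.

45/2

∂R/∂x = -10x + 4s + 3 = 0 and ∂R/∂s = 4x - 2s - 5 = 0, so (x, s) = (-7/2, -19/2).
The Hessian has R_{xx} = -10, R_{ss} = -2, R_{xs} = 4, giving D = 4 > 0 with R_{xx} < 0, so the point is a local maximum.
R(-7/2, -19/2) = 45/2.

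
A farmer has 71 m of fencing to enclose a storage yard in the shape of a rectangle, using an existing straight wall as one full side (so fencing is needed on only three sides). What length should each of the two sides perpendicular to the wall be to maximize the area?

Let the sides perpendicular to the wall have length x and the parallel side y, so 2x + y = 71 and the area is A = xy = x(71 − 2x).
A'(x) = 71 − 4x = 0 gives x = 71/4, and A''(x) = −4 < 0 confirms a maximum.
Then y = 71 − 2·71/4 = 71/2 and A = 5041/8.

71/4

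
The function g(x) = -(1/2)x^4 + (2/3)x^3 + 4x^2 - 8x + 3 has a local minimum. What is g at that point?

g'(x) = -2x^3 + 2x^2 + 8x - 8. Setting g'(x) = 0 gives x ∈ {-2, 1, 2}.
Second-derivative test with g''(x) = -6x^2 + 4x + 8: g''(-2) = -24 < 0 ⇒ local maximum; g''(1) = 6 > 0 ⇒ local minimum; g''(2) = -8 < 0 ⇒ local maximum.
Thus g has its local minimum at x = 1, with value -5/6.

-5/6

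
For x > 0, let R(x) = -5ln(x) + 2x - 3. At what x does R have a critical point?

R'(x) = -5/x + 2 = 0 gives x = 5/2.
R''(x) = 5/x², which is positive for x > 0, so this is a local minimum.
R(5/2) = -5·ln(5/2) + 5 - 3 ≈ -2.5815.

5/2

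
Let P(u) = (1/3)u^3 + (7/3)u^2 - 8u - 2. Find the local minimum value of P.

P'(u) = u^2 + (14/3)u - 8 = 0 at u = -6, 4/3.
P''(u) = 2u + 14/3. P''(-6) = -22/3 < 0 ⇒ local maximum; P''(4/3) = 22/3 > 0 ⇒ local minimum.
So the local minimum value is P(4/3) = -626/81.

-626/81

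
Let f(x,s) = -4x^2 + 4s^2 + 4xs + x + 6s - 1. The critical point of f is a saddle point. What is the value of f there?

-61/20

∂f/∂x = -8x + 4s + 1 = 0 and ∂f/∂s = 4x + 8s + 6 = 0, so (x, s) = (-1/5, -13/20).
The Hessian has f_{xx} = -8, f_{ss} = 8, f_{xs} = 4, giving D = -80 < 0, so the point is a saddle point.
f(-1/5, -13/20) = -61/20.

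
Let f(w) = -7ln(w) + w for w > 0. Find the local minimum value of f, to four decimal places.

f'(w) = -7/w + 1 = 0 gives w = 7.
f''(w) = 7/w², which is positive for w > 0, so this is a local minimum.
f(7) = -7·ln(7) + 7 ≈ -6.6214.

-6.6214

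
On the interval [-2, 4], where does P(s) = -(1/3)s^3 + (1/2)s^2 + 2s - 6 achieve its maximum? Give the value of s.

The derivative is -s^2 + s + 2, which vanishes at s = -1 and s = 2.
Candidates: P(-2) = -16/3, P(-1) = -43/6, P(2) = -8/3, P(4) = -34/3.
So the maximum is P(2) = -8/3.

2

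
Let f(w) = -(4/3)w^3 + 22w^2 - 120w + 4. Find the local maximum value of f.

-212

f'(w) = -4w^2 + 44w - 120 = 0 at w = 5, 6.
Since f''(w) = -8w + 44, we get f''(5) = 4 > 0 ⇒ local minimum; f''(6) = -4 < 0 ⇒ local maximum.
So the local maximum value is f(6) = -212.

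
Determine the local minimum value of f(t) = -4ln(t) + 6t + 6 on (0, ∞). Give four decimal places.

f'(t) = -4/t + 6 = 0 gives t = 2/3.
f''(t) = 4/t², which is positive for t > 0, so this is a local minimum.
f(2/3) = -4·ln(2/3) + 4 + 6 ≈ 11.6219.

11.6219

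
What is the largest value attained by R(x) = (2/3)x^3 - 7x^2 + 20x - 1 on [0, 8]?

157/3

The derivative is 2x^2 - 14x + 20, which vanishes at x = 2 and x = 5.
Evaluating at the critical points and endpoints: R(0) = -1, R(2) = 49/3, R(5) = 22/3, R(8) = 157/3.
The maximum over the interval is 157/3, attained at x = 8.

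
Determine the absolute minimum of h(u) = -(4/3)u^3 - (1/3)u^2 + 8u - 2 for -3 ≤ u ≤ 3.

-17

h'(u) = -4u^2 - (2/3)u + 8, which vanishes at u = -3/2 and u = 4/3.
Evaluating at the critical points and endpoints: h(-3) = 7; h(-3/2) = -41/4; h(4/3) = 398/81; h(3) = -17.
The minimum over the interval is -17, attained at u = 3.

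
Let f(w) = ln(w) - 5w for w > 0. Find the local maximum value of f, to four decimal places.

-2.6094

f'(w) = 1/w − 5 = 0 gives w = 1/5.
f''(w) = -1/w², which is negative for w > 0, so this is a local maximum.
f(1/5) = 1·ln(1/5) - 1 ≈ -2.6094.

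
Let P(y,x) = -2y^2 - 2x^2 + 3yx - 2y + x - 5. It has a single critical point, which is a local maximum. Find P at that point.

∂P/∂y = -4y + 3x - 2 = 0 and ∂P/∂x = 3y - 4x + 1 = 0, so (y, x) = (-5/7, -2/7).
The Hessian has P_{yy} = -4, P_{xx} = -4, P_{yx} = 3, giving D = 7 > 0 with P_{yy} < 0, so the point is a local maximum.
P(-5/7, -2/7) = -31/7.

-31/7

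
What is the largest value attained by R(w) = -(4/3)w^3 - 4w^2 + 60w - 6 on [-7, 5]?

Differentiating, R'(w) = -4w^2 - 8w + 60; which vanishes at w = -5 and w = 3.
Compare values at every candidate in [-7, 5]: R(-7) = -494/3; R(-5) = -718/3; R(3) = 102; R(5) = 82/3.
Hence the absolute maximum is 102 at w = 3.

102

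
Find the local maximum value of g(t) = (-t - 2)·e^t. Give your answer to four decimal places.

0.0498

Differentiating with the product rule gives g'(t) = (-t - 3)·e^t. Since e^t > 0, the only critical point is t = -3.
g''(-3) has the same sign as -1 < 0, so this is a local maximum.
g(-3) = (1)·e^(-3) ≈ 0.0498.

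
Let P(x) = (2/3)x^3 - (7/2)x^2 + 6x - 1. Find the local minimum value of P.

7/3

P'(x) = 2x^2 - 7x + 6. Setting P'(x) = 0 gives x ∈ {3/2, 2}.
Second-derivative test with P''(x) = 4x - 7: P''(3/2) = -1 < 0 ⇒ local maximum; P''(2) = 1 > 0 ⇒ local minimum.
So the local minimum value is P(2) = 7/3.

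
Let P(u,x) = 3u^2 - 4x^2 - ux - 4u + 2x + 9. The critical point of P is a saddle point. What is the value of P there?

381/49

∂P/∂u = 6u - x - 4 = 0 and ∂P/∂x = -u - 8x + 2 = 0, so (u, x) = (34/49, 8/49).
The Hessian has P_{uu} = 6, P_{xx} = -8, P_{ux} = -1, giving D = -49 < 0, so the point is a saddle point.
P(34/49, 8/49) = 381/49.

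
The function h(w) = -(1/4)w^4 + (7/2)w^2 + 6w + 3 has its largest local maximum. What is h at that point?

129/4

h'(w) = -w^3 + 7w + 6 = 0 at w = -2, -1, 3.
Second-derivative test with h''(w) = -3w^2 + 7: h''(-2) = -5 < 0 ⇒ local maximum; h''(-1) = 4 > 0 ⇒ local minimum; h''(3) = -20 < 0 ⇒ local maximum.
The largest local maximum is h(3) = 129/4.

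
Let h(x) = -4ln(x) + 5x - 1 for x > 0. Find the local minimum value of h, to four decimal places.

h'(x) = -4/x + 5 = 0 gives x = 4/5.
h''(x) = 4/x², which is positive for x > 0, so this is a local minimum.
h(4/5) = -4·ln(4/5) + 4 - 1 ≈ 3.8926.

3.8926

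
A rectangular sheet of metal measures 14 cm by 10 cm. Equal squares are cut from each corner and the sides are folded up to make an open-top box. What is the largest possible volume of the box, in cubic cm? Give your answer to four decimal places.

With cut size x, the volume is V(x) = x(14 − 2x)(10 − 2x) for 0 < x < 5.
V'(x) = 12x^2 − 96x + 140. Setting V'(x) = 0 gives x ≈ 1.9183 (the root in (0, 5)).
V''(x) = 24x − 96 is negative there, so this is the maximum; V ≈ 120.1644.

120.1644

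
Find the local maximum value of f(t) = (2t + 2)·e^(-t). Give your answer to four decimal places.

2.0000

f'(t) = 2·e^(-t) + (2t + 2)·(-1)·e^(-t) = (-2t)·e^(-t). Since e^(-t) > 0, the only critical point is t = 0.
f''(0) has the same sign as -2 < 0, so this is a local maximum.
f(0) = (2)·e^(0) ≈ 2.0000.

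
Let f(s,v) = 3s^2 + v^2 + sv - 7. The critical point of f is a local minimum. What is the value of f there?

∂f/∂s = 6s + v = 0 and ∂f/∂v = s + 2v = 0, so (s, v) = (0, 0).
The Hessian has f_{ss} = 6, f_{vv} = 2, f_{sv} = 1, giving D = 11 > 0 with f_{ss} > 0, so the point is a local minimum.
f(0, 0) = -7.

-7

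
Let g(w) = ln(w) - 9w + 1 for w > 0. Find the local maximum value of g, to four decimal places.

g'(w) = 1/w − 9 = 0 gives w = 1/9.
g''(w) = -1/w², which is negative for w > 0, so this is a local maximum.
g(1/9) = 1·ln(1/9) - 1 + 1 ≈ -2.1972.

-2.1972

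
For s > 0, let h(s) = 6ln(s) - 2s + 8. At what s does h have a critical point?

h'(s) = 6/s − 2 = 0 gives s = 3.
h''(s) = -6/s², which is negative for s > 0, so this is a local maximum.
h(3) = 6·ln(3) - 6 + 8 ≈ 8.5917.

3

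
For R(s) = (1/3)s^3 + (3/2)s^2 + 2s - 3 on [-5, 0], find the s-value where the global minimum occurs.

R'(s) = s^2 + 3s + 2, which vanishes at s = -2 and s = -1.
Evaluating at the critical points and endpoints: R(-5) = -103/6; R(-2) = -11/3; R(-1) = -23/6; R(0) = -3.
The minimum over the interval is -103/6, attained at s = -5.

-5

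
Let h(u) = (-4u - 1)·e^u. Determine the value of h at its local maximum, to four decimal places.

1.1460

h'(u) = (-4)·e^u + (-4u - 1)·1·e^u = (-4u - 5)·e^u. Since e^u > 0, the only critical point is u = -5/4.
h''(-5/4) has the same sign as -4 < 0, so this is a local maximum.
h(-5/4) = (4)·e^(-5/4) ≈ 1.1460.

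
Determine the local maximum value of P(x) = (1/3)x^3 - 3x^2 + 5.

5

P'(x) = x^2 - 6x. Setting P'(x) = 0 gives x ∈ {0, 6}.
P''(x) = 2x - 6. P''(0) = -6 < 0 ⇒ local maximum; P''(6) = 6 > 0 ⇒ local minimum.
So the local maximum value is P(0) = 5.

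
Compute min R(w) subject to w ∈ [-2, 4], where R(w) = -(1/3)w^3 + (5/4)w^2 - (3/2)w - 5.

The derivative is -w^2 + (5/2)w - 3/2, which vanishes at w = 1 and w = 3/2.
Evaluating at the critical points and endpoints: R(-2) = 17/3,  R(1) = -67/12,  R(3/2) = -89/16,  R(4) = -37/3.
So the minimum is R(4) = -37/3.

-37/3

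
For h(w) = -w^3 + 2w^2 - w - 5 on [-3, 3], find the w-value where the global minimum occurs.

h'(w) = -3w^2 + 4w - 1, which vanishes at w = 1/3 and w = 1.
Compare values at every candidate in [-3, 3]: h(-3) = 43; h(1/3) = -139/27; h(1) = -5; h(3) = -17.
So the minimum is h(3) = -17.

3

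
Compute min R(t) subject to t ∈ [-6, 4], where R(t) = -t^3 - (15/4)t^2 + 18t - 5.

Differentiating, R'(t) = -3t^2 - (15/2)t + 18; which vanishes at t = -4 and t = 3/2.
Evaluating at the critical points and endpoints: R(-6) = -32,  R(-4) = -73,  R(3/2) = 163/16,  R(4) = -57.
So the minimum is R(-4) = -73.

-73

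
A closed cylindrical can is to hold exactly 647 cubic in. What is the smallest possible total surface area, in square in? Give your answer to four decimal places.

414.1116

With radius r and height h, πr²h = 647 so h = 647/(πr²), and S(r) = 2πr² + 2πrh = 2πr² + 2·647/r.
S'(r) = 4πr − 2·647/r² = 0 ⇒ r³ = 647/(2π), so r ≈ 4.6871 and h = 2r ≈ 9.3743.
S''(r) = 4π + 4·647/r³ > 0, so this is the minimum; S ≈ 414.1116.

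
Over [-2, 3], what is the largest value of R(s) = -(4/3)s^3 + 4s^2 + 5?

The derivative is -4s^2 + 8s, which vanishes at s = 0 and s = 2.
Evaluating at the critical points and endpoints: R(-2) = 95/3,  R(0) = 5,  R(2) = 31/3,  R(3) = 5.
Hence the absolute maximum is 95/3 at s = -2.

95/3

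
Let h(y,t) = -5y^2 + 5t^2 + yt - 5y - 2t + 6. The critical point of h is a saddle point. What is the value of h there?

∂h/∂y = -10y + t - 5 = 0 and ∂h/∂t = y + 10t - 2 = 0, so (y, t) = (-48/101, 25/101).
The Hessian has h_{yy} = -10, h_{tt} = 10, h_{yt} = 1, giving D = -101 < 0, so the point is a saddle point.
h(-48/101, 25/101) = 701/101.

701/101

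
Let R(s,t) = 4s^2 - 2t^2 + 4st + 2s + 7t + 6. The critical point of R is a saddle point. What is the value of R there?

35/4

∂R/∂s = 8s + 4t + 2 = 0 and ∂R/∂t = 4s - 4t + 7 = 0, so (s, t) = (-3/4, 1).
The Hessian has R_{ss} = 8, R_{tt} = -4, R_{st} = 4, giving D = -48 < 0, so the point is a saddle point.
R(-3/4, 1) = 35/4.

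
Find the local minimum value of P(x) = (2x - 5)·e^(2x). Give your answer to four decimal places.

-54.5982

Differentiating with the product rule gives P'(x) = (4x - 8)·e^(2x). Since e^(2x) > 0, the only critical point is x = 2.
P''(2) has the same sign as 4 > 0, so this is a local minimum.
P(2) = (-1)·e^(4) ≈ -54.5982.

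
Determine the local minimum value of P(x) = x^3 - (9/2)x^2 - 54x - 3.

Critical points: P'(x) = 3x^2 - 9x - 54 vanishes at x = -3, 6.
Since P''(x) = 6x - 9, we get P''(-3) = -27 < 0 ⇒ local maximum; P''(6) = 27 > 0 ⇒ local minimum.
The local minimum is P(6) = -273.

-273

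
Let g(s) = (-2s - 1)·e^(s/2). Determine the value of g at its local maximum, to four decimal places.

By the product rule, g'(s) = (-s - 5/2)·e^(s/2). Since e^(s/2) > 0, the only critical point is s = -5/2.
g''(-5/2) has the same sign as -1 < 0, so this is a local maximum.
g(-5/2) = (4)·e^(-5/4) ≈ 1.1460.

1.1460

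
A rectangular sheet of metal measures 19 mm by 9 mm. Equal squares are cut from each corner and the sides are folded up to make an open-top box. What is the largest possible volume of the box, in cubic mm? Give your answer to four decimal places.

150.1934

With cut size x, the volume is V(x) = x(19 − 2x)(9 − 2x) for 0 < x < 4.5.
V'(x) = 12x^2 − 112x + 171. Setting V'(x) = 0 gives x ≈ 1.9230 (the root in (0, 4.5)).
V''(x) = 24x − 112 is negative there, so this is the maximum; V ≈ 150.1934.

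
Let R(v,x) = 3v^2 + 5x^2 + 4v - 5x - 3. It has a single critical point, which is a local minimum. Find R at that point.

∂R/∂v = 6v + 4 = 0 and ∂R/∂x = 10x - 5 = 0, so (v, x) = (-2/3, 1/2).
The Hessian has R_{vv} = 6, R_{xx} = 10, R_{vx} = 0, giving D = 60 > 0 with R_{vv} > 0, so the point is a local minimum.
R(-2/3, 1/2) = -67/12.

-67/12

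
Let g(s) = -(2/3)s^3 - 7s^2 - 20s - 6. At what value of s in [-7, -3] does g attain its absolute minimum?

-5

Differentiating, g'(s) = -2s^2 - 14s - 20; whose only zero in [-7, -3] is s = -5.
Candidates: g(-7) = 59/3, g(-5) = 7/3, g(-3) = 9.
Hence the absolute minimum is 7/3 at s = -5.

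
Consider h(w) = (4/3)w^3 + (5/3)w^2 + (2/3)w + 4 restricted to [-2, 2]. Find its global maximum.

68/3

Differentiating, h'(w) = 4w^2 + (10/3)w + 2/3; which vanishes at w = -1/2 and w = -1/3.
Candidates: h(-2) = -4/3,  h(-1/2) = 47/12,  h(-1/3) = 317/81,  h(2) = 68/3.
The maximum over the interval is 68/3, attained at w = 2.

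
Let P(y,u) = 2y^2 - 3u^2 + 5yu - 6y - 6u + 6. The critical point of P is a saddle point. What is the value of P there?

∂P/∂y = 4y + 5u - 6 = 0 and ∂P/∂u = 5y - 6u - 6 = 0, so (y, u) = (66/49, 6/49).
The Hessian has P_{yy} = 4, P_{uu} = -6, P_{yu} = 5, giving D = -49 < 0, so the point is a saddle point.
P(66/49, 6/49) = 78/49.

78/49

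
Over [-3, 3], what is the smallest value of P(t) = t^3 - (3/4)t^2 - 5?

The derivative is 3t^2 - (3/2)t, which vanishes at t = 0 and t = 1/2.
Evaluating at the critical points and endpoints: P(-3) = -155/4,  P(0) = -5,  P(1/2) = -81/16,  P(3) = 61/4.
So the minimum is P(-3) = -155/4.

-155/4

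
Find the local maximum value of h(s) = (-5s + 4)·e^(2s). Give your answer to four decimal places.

4.5553

Differentiating with the product rule gives h'(s) = (-10s + 3)·e^(2s). Since e^(2s) > 0, the only critical point is s = 3/10.
h''(3/10) has the same sign as -10 < 0, so this is a local maximum.
h(3/10) = (5/2)·e^(3/5) ≈ 4.5553.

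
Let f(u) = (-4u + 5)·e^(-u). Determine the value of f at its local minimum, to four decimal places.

-0.4216

f'(u) = (-4)·e^(-u) + (-4u + 5)·(-1)·e^(-u) = (4u - 9)·e^(-u). Since e^(-u) > 0, the only critical point is u = 9/4.
f''(9/4) has the same sign as 4 > 0, so this is a local minimum.
f(9/4) = (-4)·e^(-9/4) ≈ -0.4216.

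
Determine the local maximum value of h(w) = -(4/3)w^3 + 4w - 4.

-4/3

Critical points: h'(w) = -4w^2 + 4 vanishes at w = -1, 1.
h''(w) = -8w. h''(-1) = 8 > 0 ⇒ local minimum; h''(1) = -8 < 0 ⇒ local maximum.
The local maximum is h(1) = -4/3.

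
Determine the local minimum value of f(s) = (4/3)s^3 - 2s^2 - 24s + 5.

Critical points: f'(s) = 4s^2 - 4s - 24 vanishes at s = -2, 3.
Since f''(s) = 8s - 4, we get f''(-2) = -20 < 0 ⇒ local maximum; f''(3) = 20 > 0 ⇒ local minimum.
Thus f has its local minimum at s = 3, with value -49.

-49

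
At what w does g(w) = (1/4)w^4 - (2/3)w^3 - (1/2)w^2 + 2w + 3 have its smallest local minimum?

Critical points: g'(w) = w^3 - 2w^2 - w + 2 vanishes at w = -1, 1, 2.
Since g''(w) = 3w^2 - 4w - 1, we get g''(-1) = 6 > 0 ⇒ local minimum; g''(1) = -2 < 0 ⇒ local maximum; g''(2) = 3 > 0 ⇒ local minimum.
The smallest local minimum is g(-1) = 17/12.

-1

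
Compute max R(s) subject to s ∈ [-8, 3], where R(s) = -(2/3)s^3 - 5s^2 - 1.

61/3

Differentiating, R'(s) = -2s^2 - 10s; which vanishes at s = -5 and s = 0.
Compare values at every candidate in [-8, 3]: R(-8) = 61/3; R(-5) = -128/3; R(0) = -1; R(3) = -64.
So the maximum is R(-8) = 61/3.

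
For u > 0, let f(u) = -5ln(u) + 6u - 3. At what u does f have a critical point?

5/6

f'(u) = -5/u + 6 = 0 gives u = 5/6.
f''(u) = 5/u², which is positive for u > 0, so this is a local minimum.
f(5/6) = -5·ln(5/6) + 5 - 3 ≈ 2.9116.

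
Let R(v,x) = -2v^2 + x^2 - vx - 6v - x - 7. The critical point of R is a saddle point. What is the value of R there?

-23/9

∂R/∂v = -4v - x - 6 = 0 and ∂R/∂x = -v + 2x - 1 = 0, so (v, x) = (-13/9, -2/9).
The Hessian has R_{vv} = -4, R_{xx} = 2, R_{vx} = -1, giving D = -9 < 0, so the point is a saddle point.
R(-13/9, -2/9) = -23/9.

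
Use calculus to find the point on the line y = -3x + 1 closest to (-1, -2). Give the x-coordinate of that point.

4/5

Minimize D(x)^2 = (x + 1)^2 + (-3x + 3)^2.
d/dx[D^2] = 2(x + 1) + 2·(-3)·(-3x + 3) = 0 ⇒ x = 4/5.
Then y = -7/5 and the distance is √(18/5) ≈ 1.8974.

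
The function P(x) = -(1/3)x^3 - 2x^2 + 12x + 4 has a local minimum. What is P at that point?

P'(x) = -x^2 - 4x + 12. Setting P'(x) = 0 gives x ∈ {-6, 2}.
Since P''(x) = -2x - 4, we get P''(-6) = 8 > 0 ⇒ local minimum; P''(2) = -8 < 0 ⇒ local maximum.
Thus P has its local minimum at x = -6, with value -68.

-68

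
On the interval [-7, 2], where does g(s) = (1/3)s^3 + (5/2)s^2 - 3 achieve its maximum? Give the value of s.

-5

Differentiating, g'(s) = s^2 + 5s; which vanishes at s = -5 and s = 0.
Candidates: g(-7) = 31/6; g(-5) = 107/6; g(0) = -3; g(2) = 29/3.
Hence the absolute maximum is 107/6 at s = -5.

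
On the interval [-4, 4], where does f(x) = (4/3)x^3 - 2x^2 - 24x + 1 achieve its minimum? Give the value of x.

The derivative is 4x^2 - 4x - 24, which vanishes at x = -2 and x = 3.
Candidates: f(-4) = -61/3, f(-2) = 91/3, f(3) = -53, f(4) = -125/3.
The minimum over the interval is -53, attained at x = 3.

3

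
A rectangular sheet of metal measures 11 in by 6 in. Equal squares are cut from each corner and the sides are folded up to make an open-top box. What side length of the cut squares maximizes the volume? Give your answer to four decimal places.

1.2434

With cut size x, the volume is V(x) = x(11 − 2x)(6 − 2x) for 0 < x < 3.
V'(x) = 12x^2 − 68x + 66. Setting V'(x) = 0 gives x ≈ 1.2434 (the root in (0, 3)).
V''(x) = 24x − 68 is negative there, so this is the maximum; V ≈ 37.1883.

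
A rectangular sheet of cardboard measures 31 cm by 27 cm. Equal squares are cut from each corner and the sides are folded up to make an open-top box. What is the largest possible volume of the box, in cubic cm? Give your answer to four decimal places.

With cut size x, the volume is V(x) = x(31 − 2x)(27 − 2x) for 0 < x < 13.5.
V'(x) = 12x^2 − 232x + 837. Setting V'(x) = 0 gives x ≈ 4.7990 (the root in (0, 13.5)).
V''(x) = 24x − 232 is negative there, so this is the maximum; V ≈ 1787.3281.

1787.3281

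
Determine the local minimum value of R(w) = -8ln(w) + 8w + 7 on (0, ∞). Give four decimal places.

15.0000

R'(w) = -8/w + 8 = 0 gives w = 1.
R''(w) = 8/w², which is positive for w > 0, so this is a local minimum.
R(1) = -8·ln(1) + 8 + 7 ≈ 15.0000.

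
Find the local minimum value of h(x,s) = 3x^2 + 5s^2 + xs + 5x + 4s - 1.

-212/59

∂h/∂x = 6x + s + 5 = 0 and ∂h/∂s = x + 10s + 4 = 0, so (x, s) = (-46/59, -19/59).
The Hessian has h_{xx} = 6, h_{ss} = 10, h_{xs} = 1, giving D = 59 > 0 with h_{xx} > 0, so the point is a local minimum.
h(-46/59, -19/59) = -212/59.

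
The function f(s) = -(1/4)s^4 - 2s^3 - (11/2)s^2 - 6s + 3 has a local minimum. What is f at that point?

5

Critical points: f'(s) = -s^3 - 6s^2 - 11s - 6 vanishes at s = -3, -2, -1.
f''(s) = -3s^2 - 12s - 11. f''(-3) = -2 < 0 ⇒ local maximum; f''(-2) = 1 > 0 ⇒ local minimum; f''(-1) = -2 < 0 ⇒ local maximum.
Thus f has its local minimum at s = -2, with value 5.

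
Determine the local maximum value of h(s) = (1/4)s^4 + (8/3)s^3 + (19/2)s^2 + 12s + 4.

7/4

Critical points: h'(s) = s^3 + 8s^2 + 19s + 12 vanishes at s = -4, -3, -1.
h''(s) = 3s^2 + 16s + 19. h''(-4) = 3 > 0 ⇒ local minimum; h''(-3) = -2 < 0 ⇒ local maximum; h''(-1) = 6 > 0 ⇒ local minimum.
The local maximum is h(-3) = 7/4.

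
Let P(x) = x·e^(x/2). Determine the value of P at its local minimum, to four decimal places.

By the product rule, P'(x) = ((1/2)x + 1)·e^(x/2). Since e^(x/2) > 0, the only critical point is x = -2.
P''(-2) has the same sign as 1/2 > 0, so this is a local minimum.
P(-2) = (-2)·e^(-1) ≈ -0.7358.

-0.7358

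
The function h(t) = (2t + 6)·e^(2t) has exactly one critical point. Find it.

Differentiating with the product rule gives h'(t) = (4t + 14)·e^(2t). Since e^(2t) > 0, the only critical point is t = -7/2.
h''(-7/2) has the same sign as 4 > 0, so this is a local minimum.
h(-7/2) = (-1)·e^(-7) ≈ -0.0009.

-7/2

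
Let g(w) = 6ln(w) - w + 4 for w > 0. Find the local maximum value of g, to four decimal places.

g'(w) = 6/w − 1 = 0 gives w = 6.
g''(w) = -6/w², which is negative for w > 0, so this is a local maximum.
g(6) = 6·ln(6) - 6 + 4 ≈ 8.7506.

8.7506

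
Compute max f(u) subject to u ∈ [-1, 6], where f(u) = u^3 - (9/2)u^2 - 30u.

The derivative is 3u^2 - 9u - 30, whose only zero in [-1, 6] is u = 5.
Candidates: f(-1) = 49/2,  f(5) = -275/2,  f(6) = -126.
The maximum over the interval is 49/2, attained at u = -1.

49/2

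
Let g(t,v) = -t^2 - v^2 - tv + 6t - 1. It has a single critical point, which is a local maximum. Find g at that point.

11

∂g/∂t = -2t - v + 6 = 0 and ∂g/∂v = -t - 2v = 0, so (t, v) = (4, -2).
The Hessian has g_{tt} = -2, g_{vv} = -2, g_{tv} = -1, giving D = 3 > 0 with g_{tt} < 0, so the point is a local maximum.
g(4, -2) = 11.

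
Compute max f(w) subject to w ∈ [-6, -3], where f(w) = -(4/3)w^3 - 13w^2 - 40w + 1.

Differentiating, f'(w) = -4w^2 - 26w - 40; whose only zero in [-6, -3] is w = -4.
Evaluating at the critical points and endpoints: f(-6) = 61; f(-4) = 115/3; f(-3) = 40.
The maximum over the interval is 61, attained at w = -6.

61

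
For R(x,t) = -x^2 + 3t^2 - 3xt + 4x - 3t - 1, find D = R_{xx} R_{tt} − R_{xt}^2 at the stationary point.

∂R/∂x = -2x - 3t + 4 = 0 and ∂R/∂t = -3x + 6t - 3 = 0, so (x, t) = (5/7, 6/7).
The Hessian has R_{xx} = -2, R_{tt} = 6, R_{xt} = -3, giving D = -21 < 0, so the point is a saddle point.
D = (-2)·(6) − (-3)^2 = -21.

-21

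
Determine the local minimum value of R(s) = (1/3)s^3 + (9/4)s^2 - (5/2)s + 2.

65/48

R'(s) = s^2 + (9/2)s - 5/2. Setting R'(s) = 0 gives s ∈ {-5, 1/2}.
R''(s) = 2s + 9/2. R''(-5) = -11/2 < 0 ⇒ local maximum; R''(1/2) = 11/2 > 0 ⇒ local minimum.
The local minimum is R(1/2) = 65/48.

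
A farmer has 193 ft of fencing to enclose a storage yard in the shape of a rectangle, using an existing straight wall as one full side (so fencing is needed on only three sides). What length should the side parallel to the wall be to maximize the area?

193/2

Let the sides perpendicular to the wall have length x and the parallel side y, so 2x + y = 193 and the area is A = xy = x(193 − 2x).
A'(x) = 193 − 4x = 0 gives x = 193/4, and A''(x) = −4 < 0 confirms a maximum.
Then y = 193 − 2·193/4 = 193/2 and A = 37249/8.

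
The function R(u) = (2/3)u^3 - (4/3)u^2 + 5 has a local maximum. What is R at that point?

5

R'(u) = 2u^2 - (8/3)u = 0 at u = 0, 4/3.
Since R''(u) = 4u - 8/3, we get R''(0) = -8/3 < 0 ⇒ local maximum; R''(4/3) = 8/3 > 0 ⇒ local minimum.
Thus R has its local maximum at u = 0, with value 5.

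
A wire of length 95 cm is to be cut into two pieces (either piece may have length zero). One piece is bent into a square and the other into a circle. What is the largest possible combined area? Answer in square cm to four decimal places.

718.1867

Let x be the length used for the square. Square side x/4; circle radius (95−x)/(2π).
A(x) = (x/4)² + π·((95−x)/(2π))² = x²/16 + (95−x)²/(4π) for 0 ≤ x ≤ 95. A'(x) = x/8 − (95−x)/(2π) = 0 gives x = 4·95/(π+4) ≈ 53.2094.
A'' > 0, so the interior critical point is a minimum; the maximum is at an endpoint. A(0) = 718.1867 and A(95) = 564.0625, so the largest area is 718.1867.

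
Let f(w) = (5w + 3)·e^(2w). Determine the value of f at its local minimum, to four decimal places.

Differentiating with the product rule gives f'(w) = (10w + 11)·e^(2w). Since e^(2w) > 0, the only critical point is w = -11/10.
f''(-11/10) has the same sign as 10 > 0, so this is a local minimum.
f(-11/10) = (-5/2)·e^(-11/5) ≈ -0.2770.

-0.2770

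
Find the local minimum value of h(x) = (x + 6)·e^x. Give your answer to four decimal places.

-0.0009

Differentiating with the product rule gives h'(x) = (x + 7)·e^x. Since e^x > 0, the only critical point is x = -7.
h''(-7) has the same sign as 1 > 0, so this is a local minimum.
h(-7) = (-1)·e^(-7) ≈ -0.0009.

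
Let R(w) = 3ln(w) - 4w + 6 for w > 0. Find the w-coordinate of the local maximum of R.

R'(w) = 3/w − 4 = 0 gives w = 3/4.
R''(w) = -3/w², which is negative for w > 0, so this is a local maximum.
R(3/4) = 3·ln(3/4) - 3 + 6 ≈ 2.1370.

3/4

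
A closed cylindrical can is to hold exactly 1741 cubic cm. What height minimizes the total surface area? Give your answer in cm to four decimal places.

13.0388

With radius r and height h, πr²h = 1741 so h = 1741/(πr²), and S(r) = 2πr² + 2πrh = 2πr² + 2·1741/r.
S'(r) = 4πr − 2·1741/r² = 0 ⇒ r³ = 1741/(2π), so r ≈ 6.5194 and h = 2r ≈ 13.0388.
S''(r) = 4π + 4·1741/r³ > 0, so this is the minimum; S ≈ 801.1498.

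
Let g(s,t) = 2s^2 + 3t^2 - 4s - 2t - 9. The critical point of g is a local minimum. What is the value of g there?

∂g/∂s = 4s - 4 = 0 and ∂g/∂t = 6t - 2 = 0, so (s, t) = (1, 1/3).
The Hessian has g_{ss} = 4, g_{tt} = 6, g_{st} = 0, giving D = 24 > 0 with g_{ss} > 0, so the point is a local minimum.
g(1, 1/3) = -34/3.

-34/3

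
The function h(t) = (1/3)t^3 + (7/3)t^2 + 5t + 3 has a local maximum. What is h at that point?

h'(t) = t^2 + (14/3)t + 5. Setting h'(t) = 0 gives t ∈ {-3, -5/3}.
Second-derivative test with h''(t) = 2t + 14/3: h''(-3) = -4/3 < 0 ⇒ local maximum; h''(-5/3) = 4/3 > 0 ⇒ local minimum.
Thus h has its local maximum at t = -3, with value 0.

0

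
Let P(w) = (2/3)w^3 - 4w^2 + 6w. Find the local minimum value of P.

0

Critical points: P'(w) = 2w^2 - 8w + 6 vanishes at w = 1, 3.
P''(w) = 4w - 8. P''(1) = -4 < 0 ⇒ local maximum; P''(3) = 4 > 0 ⇒ local minimum.
So the local minimum value is P(3) = 0.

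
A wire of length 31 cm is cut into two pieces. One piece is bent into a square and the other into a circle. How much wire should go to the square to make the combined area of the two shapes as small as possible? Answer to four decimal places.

Let x be the length used for the square. Square side x/4; circle radius (31−x)/(2π).
A(x) = (x/4)² + π·((31−x)/(2π))² = x²/16 + (31−x)²/(4π) for 0 ≤ x ≤ 31. A'(x) = x/8 − (31−x)/(2π) = 0 gives x = 4·31/(π+4) ≈ 17.3631.
A'' = 1/8 + 1/(2π) > 0, so this gives the minimum combined area; x ≈ 17.3631 cm to the square.

17.3631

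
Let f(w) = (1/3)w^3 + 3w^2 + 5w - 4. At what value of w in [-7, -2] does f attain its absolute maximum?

-5

Differentiating, f'(w) = w^2 + 6w + 5; whose only zero in [-7, -2] is w = -5.
Candidates: f(-7) = -19/3, f(-5) = 13/3, f(-2) = -14/3.
Hence the absolute maximum is 13/3 at w = -5.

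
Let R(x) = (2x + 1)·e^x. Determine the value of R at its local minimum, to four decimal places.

-0.4463

Differentiating with the product rule gives R'(x) = (2x + 3)·e^x. Since e^x > 0, the only critical point is x = -3/2.
R''(-3/2) has the same sign as 2 > 0, so this is a local minimum.
R(-3/2) = (-2)·e^(-3/2) ≈ -0.4463.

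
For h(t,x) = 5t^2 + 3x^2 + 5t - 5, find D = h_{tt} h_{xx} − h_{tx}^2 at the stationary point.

∂h/∂t = 10t + 5 = 0 and ∂h/∂x = 6x = 0, so (t, x) = (-1/2, 0).
The Hessian has h_{tt} = 10, h_{xx} = 6, h_{tx} = 0, giving D = 60 > 0 with h_{tt} > 0, so the point is a local minimum.
D = (10)·(6) − (0)^2 = 60.

60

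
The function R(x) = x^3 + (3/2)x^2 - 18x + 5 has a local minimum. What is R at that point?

-17

R'(x) = 3x^2 + 3x - 18. Setting R'(x) = 0 gives x ∈ {-3, 2}.
Since R''(x) = 6x + 3, we get R''(-3) = -15 < 0 ⇒ local maximum; R''(2) = 15 > 0 ⇒ local minimum.
So the local minimum value is R(2) = -17.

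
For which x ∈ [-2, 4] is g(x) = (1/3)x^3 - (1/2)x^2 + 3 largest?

g'(x) = x^2 - x, which vanishes at x = 0 and x = 1.
Compare values at every candidate in [-2, 4]: g(-2) = -5/3,  g(0) = 3,  g(1) = 17/6,  g(4) = 49/3.
The maximum over the interval is 49/3, attained at x = 4.

4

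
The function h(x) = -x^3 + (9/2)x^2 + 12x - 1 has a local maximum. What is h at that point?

Critical points: h'(x) = -3x^2 + 9x + 12 vanishes at x = -1, 4.
Since h''(x) = -6x + 9, we get h''(-1) = 15 > 0 ⇒ local minimum; h''(4) = -15 < 0 ⇒ local maximum.
Thus h has its local maximum at x = 4, with value 55.

55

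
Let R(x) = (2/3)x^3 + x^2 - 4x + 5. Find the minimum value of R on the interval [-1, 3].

The derivative is 2x^2 + 2x - 4, whose only zero in [-1, 3] is x = 1.
Compare values at every candidate in [-1, 3]: R(-1) = 28/3; R(1) = 8/3; R(3) = 20.
The minimum over the interval is 8/3, attained at x = 1.

8/3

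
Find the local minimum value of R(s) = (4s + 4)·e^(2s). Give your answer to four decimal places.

Differentiating with the product rule gives R'(s) = (8s + 12)·e^(2s). Since e^(2s) > 0, the only critical point is s = -3/2.
R''(-3/2) has the same sign as 8 > 0, so this is a local minimum.
R(-3/2) = (-2)·e^(-3) ≈ -0.0996.

-0.0996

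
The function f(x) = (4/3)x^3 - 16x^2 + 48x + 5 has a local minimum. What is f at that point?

5

Critical points: f'(x) = 4x^2 - 32x + 48 vanishes at x = 2, 6.
Since f''(x) = 8x - 32, we get f''(2) = -16 < 0 ⇒ local maximum; f''(6) = 16 > 0 ⇒ local minimum.
So the local minimum value is f(6) = 5.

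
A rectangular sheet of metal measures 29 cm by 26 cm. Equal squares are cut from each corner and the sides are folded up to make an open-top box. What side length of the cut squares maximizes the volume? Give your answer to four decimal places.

With cut size x, the volume is V(x) = x(29 − 2x)(26 − 2x) for 0 < x < 13.
V'(x) = 12x^2 − 220x + 754. Setting V'(x) = 0 gives x ≈ 4.5629 (the root in (0, 13)).
V''(x) = 24x − 220 is negative there, so this is the maximum; V ≈ 1530.2197.

4.5629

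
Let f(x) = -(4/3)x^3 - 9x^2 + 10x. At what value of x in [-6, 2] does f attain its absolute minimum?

-5

f'(x) = -4x^2 - 18x + 10, which vanishes at x = -5 and x = 1/2.
Candidates: f(-6) = -96,  f(-5) = -325/3,  f(1/2) = 31/12,  f(2) = -80/3.
So the minimum is f(-5) = -325/3.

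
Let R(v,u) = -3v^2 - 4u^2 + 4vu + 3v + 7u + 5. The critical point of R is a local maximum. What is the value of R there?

427/32

∂R/∂v = -6v + 4u + 3 = 0 and ∂R/∂u = 4v - 8u + 7 = 0, so (v, u) = (13/8, 27/16).
The Hessian has R_{vv} = -6, R_{uu} = -8, R_{vu} = 4, giving D = 32 > 0 with R_{vv} < 0, so the point is a local maximum.
R(13/8, 27/16) = 427/32.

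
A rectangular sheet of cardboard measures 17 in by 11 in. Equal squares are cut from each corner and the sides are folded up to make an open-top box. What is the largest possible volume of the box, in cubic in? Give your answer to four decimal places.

182.9667

With cut size x, the volume is V(x) = x(17 − 2x)(11 − 2x) for 0 < x < 5.5.
V'(x) = 12x^2 − 112x + 187. Setting V'(x) = 0 gives x ≈ 2.1778 (the root in (0, 5.5)).
V''(x) = 24x − 112 is negative there, so this is the maximum; V ≈ 182.9667.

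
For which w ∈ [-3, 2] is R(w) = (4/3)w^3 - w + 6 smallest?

-3

The derivative is 4w^2 - 1, which vanishes at w = -1/2 and w = 1/2.
Candidates: R(-3) = -27; R(-1/2) = 19/3; R(1/2) = 17/3; R(2) = 44/3.
Hence the absolute minimum is -27 at w = -3.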